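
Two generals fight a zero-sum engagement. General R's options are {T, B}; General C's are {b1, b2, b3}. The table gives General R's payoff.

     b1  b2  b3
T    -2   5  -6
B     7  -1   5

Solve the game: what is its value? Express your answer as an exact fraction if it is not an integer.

19/17

Row minima: T → -6, B → -1; maximin = -1.
Column maxima: b1 → 7, b2 → 5, b3 → 5; minimax = 5.
-1 ≠ 5, so there is no saddle point; optimal play is mixed.
b1 is strictly dominated by b3 (it gives General R strictly more in every row), so General C never plays it.
On the remaining 2×2 (T, B vs b2, b3):
Let General R play T with probability p. Expected payoff against b2: 5p + (-1)(1−p) = 6p − 1; against b3: (-6)p + 5(1−p) = −11p + 5.
Setting these equal: 6p − 1 = −11p + 5 ⇒ 17p = 6 ⇒ p = 6/17, and the value is (6)·(6/17) − 1 = 19/17.
For General C: with q = P(b2), equating T's and B's payoffs gives 11q − 6 = −6q + 5 ⇒ q = 11/17.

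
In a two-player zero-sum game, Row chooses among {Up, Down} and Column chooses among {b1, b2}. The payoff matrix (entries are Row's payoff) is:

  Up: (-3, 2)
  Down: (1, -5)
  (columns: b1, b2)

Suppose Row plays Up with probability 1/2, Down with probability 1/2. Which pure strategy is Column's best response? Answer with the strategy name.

If Column plays b1, Row's expected payoff is (1/2)·(-3) + (1/2)·1 = -1.
If Column plays b2, Row's expected payoff is (1/2)·2 + (1/2)·(-5) = -3/2.
Column minimizes Row's payoff; the smallest is -3/2, so the best response is b2.

b2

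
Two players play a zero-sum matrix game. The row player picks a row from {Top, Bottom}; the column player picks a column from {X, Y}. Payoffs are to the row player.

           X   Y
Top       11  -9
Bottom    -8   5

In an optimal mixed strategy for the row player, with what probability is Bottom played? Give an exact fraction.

20/33

Row minima: Top → -9, Bottom → -8; maximin = -8.
Column maxima: X → 11, Y → 5; minimax = 5.
-8 ≠ 5, so there is no saddle point; optimal play is mixed.
Let the row player play Top with probability p. Expected payoff against X: 11p + (-8)(1−p) = 19p − 8; against Y: (-9)p + 5(1−p) = −14p + 5.
Setting these equal: 19p − 8 = −14p + 5 ⇒ 33p = 13 ⇒ p = 13/33, and the value is (19)·(13/33) − 8 = -17/33.
For the column player: with q = P(X), equating Top's and Bottom's payoffs gives 20q − 9 = −13q + 5 ⇒ q = 14/33.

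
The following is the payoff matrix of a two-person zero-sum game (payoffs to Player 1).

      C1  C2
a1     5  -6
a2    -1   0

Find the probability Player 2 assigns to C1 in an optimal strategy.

1/2

Row minima: a1 → -6, a2 → -1; maximin = -1.
Column maxima: C1 → 5, C2 → 0; minimax = 0.
-1 ≠ 0, so there is no saddle point; optimal play is mixed.
Let Player 1 play a1 with probability p. Expected payoff against C1: 5p + (-1)(1−p) = 6p − 1; against C2: (-6)p + 0(1−p) = −6p.
Setting these equal: 6p − 1 = −6p ⇒ 12p = 1 ⇒ p = 1/12, and the value is (6)·(1/12) − 1 = -1/2.
For Player 2: with q = P(C1), equating a1's and a2's payoffs gives 11q − 6 = −q ⇒ q = 1/2.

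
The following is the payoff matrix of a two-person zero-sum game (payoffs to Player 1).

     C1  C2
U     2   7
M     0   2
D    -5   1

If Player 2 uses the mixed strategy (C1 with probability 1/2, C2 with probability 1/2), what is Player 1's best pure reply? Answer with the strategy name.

Expected payoff of U: (1/2)·2 + (1/2)·7 = 9/2.
Expected payoff of M: (1/2)·0 + (1/2)·2 = 1.
Expected payoff of D: (1/2)·(-5) + (1/2)·1 = -2.
The largest is 9/2, so Player 1's best response is U.

U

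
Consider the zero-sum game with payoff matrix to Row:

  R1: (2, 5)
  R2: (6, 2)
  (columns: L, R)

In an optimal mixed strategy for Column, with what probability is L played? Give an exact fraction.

Row minima: R1 → 2, R2 → 2; maximin = 2.
Column maxima: L → 6, R → 5; minimax = 5.
2 ≠ 5, so there is no saddle point; optimal play is mixed.
Let Row play R1 with probability p. Expected payoff against L: 2p + 6(1−p) = −4p + 6; against R: 5p + 2(1−p) = 3p + 2.
Setting these equal: −4p + 6 = 3p + 2 ⇒ −7p = -4 ⇒ p = 4/7, and the value is (-4)·(4/7) + 6 = 26/7.
For Column: with q = P(L), equating R1's and R2's payoffs gives −3q + 5 = 4q + 2 ⇒ q = 3/7.

3/7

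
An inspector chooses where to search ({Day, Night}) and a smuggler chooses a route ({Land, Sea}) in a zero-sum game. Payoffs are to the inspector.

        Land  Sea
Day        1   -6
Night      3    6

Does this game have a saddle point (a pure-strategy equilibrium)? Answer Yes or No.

Row minima: Day → -6, Night → 3; maximin = 3.
Column maxima: Land → 3, Sea → 6; minimax = 3.
maximin = minimax = 3, so a saddle point exists.

Yes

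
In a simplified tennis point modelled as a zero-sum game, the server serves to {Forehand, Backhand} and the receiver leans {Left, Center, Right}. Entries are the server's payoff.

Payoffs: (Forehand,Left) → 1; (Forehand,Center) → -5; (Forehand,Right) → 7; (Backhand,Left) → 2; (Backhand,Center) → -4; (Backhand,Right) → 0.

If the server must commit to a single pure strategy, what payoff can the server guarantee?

Row minima: Forehand → -5, Backhand → -4.
The best of these is -4.

-4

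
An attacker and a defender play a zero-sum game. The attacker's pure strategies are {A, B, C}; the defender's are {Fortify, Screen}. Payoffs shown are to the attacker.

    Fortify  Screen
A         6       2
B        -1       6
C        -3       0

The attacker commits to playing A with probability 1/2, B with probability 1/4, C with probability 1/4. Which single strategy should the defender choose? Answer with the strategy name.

If the defender plays Fortify, the attacker's expected payoff is (1/2)·6 + (1/4)·(-1) + (1/4)·(-3) = 2.
If the defender plays Screen, the attacker's expected payoff is (1/2)·2 + (1/4)·6 + (1/4)·0 = 5/2.
The defender minimizes the attacker's payoff; the smallest is 2, so the best response is Fortify.

Fortify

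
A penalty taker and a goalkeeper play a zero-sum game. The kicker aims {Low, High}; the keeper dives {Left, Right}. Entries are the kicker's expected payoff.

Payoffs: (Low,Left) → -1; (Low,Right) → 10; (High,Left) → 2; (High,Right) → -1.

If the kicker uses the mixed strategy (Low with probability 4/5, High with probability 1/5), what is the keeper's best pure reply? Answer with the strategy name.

Left

If the keeper plays Left, the kicker's expected payoff is (4/5)·(-1) + (1/5)·2 = -2/5.
If the keeper plays Right, the kicker's expected payoff is (4/5)·10 + (1/5)·(-1) = 39/5.
The keeper minimizes the kicker's payoff; the smallest is -2/5, so the best response is Left.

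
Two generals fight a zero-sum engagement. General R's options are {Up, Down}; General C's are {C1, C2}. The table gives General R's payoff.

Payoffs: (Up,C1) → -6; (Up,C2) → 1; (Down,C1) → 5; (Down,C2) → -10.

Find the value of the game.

Row minima: Up → -6, Down → -10; maximin = -6.
Column maxima: C1 → 5, C2 → 1; minimax = 1.
-6 ≠ 1, so there is no saddle point; optimal play is mixed.
Let General R play Up with probability p. Expected payoff against C1: (-6)p + 5(1−p) = −11p + 5; against C2: 1p + (-10)(1−p) = 11p − 10.
Setting these equal: −11p + 5 = 11p − 10 ⇒ −22p = -15 ⇒ p = 15/22, and the value is (-11)·(15/22) + 5 = -5/2.
For General C: with q = P(C1), equating Up's and Down's payoffs gives −7q + 1 = 15q − 10 ⇒ q = 1/2.

-5/2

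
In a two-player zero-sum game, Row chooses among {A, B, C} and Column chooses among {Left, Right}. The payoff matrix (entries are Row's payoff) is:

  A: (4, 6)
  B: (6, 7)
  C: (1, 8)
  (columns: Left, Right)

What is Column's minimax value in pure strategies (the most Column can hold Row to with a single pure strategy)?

Column maxima: Left → 6, Right → 8.
The smallest of these is 6.

6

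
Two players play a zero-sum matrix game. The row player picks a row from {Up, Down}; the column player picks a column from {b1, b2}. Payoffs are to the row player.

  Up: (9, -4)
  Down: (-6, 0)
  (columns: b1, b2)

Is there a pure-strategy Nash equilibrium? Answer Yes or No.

Row minima: Up → -4, Down → -6; maximin = -4.
Column maxima: b1 → 9, b2 → 0; minimax = 0.
-4 ≠ 0, so no pure-strategy equilibrium exists.

No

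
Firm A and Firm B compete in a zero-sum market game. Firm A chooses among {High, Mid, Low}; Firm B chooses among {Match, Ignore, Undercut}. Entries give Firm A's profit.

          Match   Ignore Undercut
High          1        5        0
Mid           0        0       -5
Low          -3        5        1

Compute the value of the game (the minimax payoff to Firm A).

Row minima: High → 0, Mid → -5, Low → -3; maximin = 0.
Column maxima: Match → 1, Ignore → 5, Undercut → 1; minimax = 1.
0 ≠ 1, so there is no saddle point; optimal play is mixed.
Mid is strictly dominated by High, so Firm A never plays it.
With Mid eliminated, Ignore is strictly dominated by Match (it gives Firm A strictly more in every remaining row), so Firm B never plays it.
On the remaining 2×2 (High, Low vs Match, Undercut):
Let Firm A play High with probability p. Expected payoff against Match: 1p + (-3)(1−p) = 4p − 3; against Undercut: 0p + 1(1−p) = −p + 1.
Setting these equal: 4p − 3 = −p + 1 ⇒ 5p = 4 ⇒ p = 4/5, and the value is (4)·(4/5) − 3 = 1/5.
For Firm B: with q = P(Match), equating High's and Low's payoffs gives q = −4q + 1 ⇒ q = 1/5.

1/5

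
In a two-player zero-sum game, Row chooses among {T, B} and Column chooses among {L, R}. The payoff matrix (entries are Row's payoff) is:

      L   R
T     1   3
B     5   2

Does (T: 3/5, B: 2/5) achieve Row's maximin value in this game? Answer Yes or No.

Against L this mix gives (3/5)·1 + (2/5)·5 = 13/5.
Against R this mix gives (3/5)·3 + (2/5)·2 = 13/5.
All of Column's active replies (L, R) yield 13/5, and no column does worse for Row. The mix makes Column indifferent and guarantees 13/5, so it is optimal.

Yes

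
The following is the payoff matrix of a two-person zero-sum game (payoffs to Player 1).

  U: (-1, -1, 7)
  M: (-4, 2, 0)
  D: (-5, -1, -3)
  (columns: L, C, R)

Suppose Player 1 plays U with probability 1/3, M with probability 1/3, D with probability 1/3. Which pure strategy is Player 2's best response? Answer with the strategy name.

L

If Player 2 plays L, Player 1's expected payoff is (1/3)·(-1) + (1/3)·(-4) + (1/3)·(-5) = -10/3.
If Player 2 plays C, Player 1's expected payoff is (1/3)·(-1) + (1/3)·2 + (1/3)·(-1) = 0.
If Player 2 plays R, Player 1's expected payoff is (1/3)·7 + (1/3)·0 + (1/3)·(-3) = 4/3.
Player 2 minimizes Player 1's payoff; the smallest is -10/3, so the best response is L.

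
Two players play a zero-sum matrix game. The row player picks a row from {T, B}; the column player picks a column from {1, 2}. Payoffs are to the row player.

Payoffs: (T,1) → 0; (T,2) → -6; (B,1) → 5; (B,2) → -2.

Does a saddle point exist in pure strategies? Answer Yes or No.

Row minima: T → -6, B → -2; maximin = -2.
Column maxima: 1 → 5, 2 → -2; minimax = -2.
maximin = minimax = -2, so a saddle point exists.

Yes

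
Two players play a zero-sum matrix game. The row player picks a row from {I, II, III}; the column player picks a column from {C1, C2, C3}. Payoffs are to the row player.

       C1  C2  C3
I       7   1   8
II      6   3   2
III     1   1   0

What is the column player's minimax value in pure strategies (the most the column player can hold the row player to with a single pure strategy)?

Column maxima: C1 → 7, C2 → 3, C3 → 8.
The smallest of these is 3.

3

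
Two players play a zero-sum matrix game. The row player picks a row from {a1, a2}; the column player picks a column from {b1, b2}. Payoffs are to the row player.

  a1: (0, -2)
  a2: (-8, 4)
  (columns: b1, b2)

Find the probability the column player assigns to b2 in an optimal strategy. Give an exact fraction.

Row minima: a1 → -2, a2 → -8; maximin = -2.
Column maxima: b1 → 0, b2 → 4; minimax = 0.
-2 ≠ 0, so there is no saddle point; optimal play is mixed.
Let the row player play a1 with probability p. Expected payoff against b1: 0p + (-8)(1−p) = 8p − 8; against b2: (-2)p + 4(1−p) = −6p + 4.
Setting these equal: 8p − 8 = −6p + 4 ⇒ 14p = 12 ⇒ p = 6/7, and the value is (8)·(6/7) − 8 = -8/7.
For the column player: with q = P(b1), equating a1's and a2's payoffs gives 2q − 2 = −12q + 4 ⇒ q = 3/7.

4/7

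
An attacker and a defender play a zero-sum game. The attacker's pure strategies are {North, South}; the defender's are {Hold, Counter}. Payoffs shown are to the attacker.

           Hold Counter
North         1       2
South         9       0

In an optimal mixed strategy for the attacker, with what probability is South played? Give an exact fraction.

Row minima: North → 1, South → 0; maximin = 1.
Column maxima: Hold → 9, Counter → 2; minimax = 2.
1 ≠ 2, so there is no saddle point; optimal play is mixed.
Let the attacker play North with probability p. Expected payoff against Hold: 1p + 9(1−p) = −8p + 9; against Counter: 2p + 0(1−p) = 2p.
Setting these equal: −8p + 9 = 2p ⇒ −10p = -9 ⇒ p = 9/10, and the value is (-8)·(9/10) + 9 = 9/5.
For the defender: with q = P(Hold), equating North's and South's payoffs gives −q + 2 = 9q ⇒ q = 1/5.

1/10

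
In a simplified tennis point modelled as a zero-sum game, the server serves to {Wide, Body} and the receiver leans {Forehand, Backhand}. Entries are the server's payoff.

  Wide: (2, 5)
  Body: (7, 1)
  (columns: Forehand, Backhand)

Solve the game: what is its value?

Row minima: Wide → 2, Body → 1; maximin = 2.
Column maxima: Forehand → 7, Backhand → 5; minimax = 5.
2 ≠ 5, so there is no saddle point; optimal play is mixed.
Let the server play Wide with probability p. Expected payoff against Forehand: 2p + 7(1−p) = −5p + 7; against Backhand: 5p + 1(1−p) = 4p + 1.
Setting these equal: −5p + 7 = 4p + 1 ⇒ −9p = -6 ⇒ p = 2/3, and the value is (-5)·(2/3) + 7 = 11/3.
For the receiver: with q = P(Forehand), equating Wide's and Body's payoffs gives −3q + 5 = 6q + 1 ⇒ q = 4/9.

11/3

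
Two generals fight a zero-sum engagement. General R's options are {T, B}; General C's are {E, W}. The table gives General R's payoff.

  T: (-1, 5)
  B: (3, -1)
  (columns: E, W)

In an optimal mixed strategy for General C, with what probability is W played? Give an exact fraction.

2/5

Row minima: T → -1, B → -1; maximin = -1.
Column maxima: E → 3, W → 5; minimax = 3.
-1 ≠ 3, so there is no saddle point; optimal play is mixed.
Let General R play T with probability p. Expected payoff against E: (-1)p + 3(1−p) = −4p + 3; against W: 5p + (-1)(1−p) = 6p − 1.
Setting these equal: −4p + 3 = 6p − 1 ⇒ −10p = -4 ⇒ p = 2/5, and the value is (-4)·(2/5) + 3 = 7/5.
For General C: with q = P(E), equating T's and B's payoffs gives −6q + 5 = 4q − 1 ⇒ q = 3/5.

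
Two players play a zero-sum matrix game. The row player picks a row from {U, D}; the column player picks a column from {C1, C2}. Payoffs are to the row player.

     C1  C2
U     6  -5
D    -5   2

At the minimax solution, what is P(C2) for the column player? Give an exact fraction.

11/18

Row minima: U → -5, D → -5; maximin = -5.
Column maxima: C1 → 6, C2 → 2; minimax = 2.
-5 ≠ 2, so there is no saddle point; optimal play is mixed.
Let the row player play U with probability p. Expected payoff against C1: 6p + (-5)(1−p) = 11p − 5; against C2: (-5)p + 2(1−p) = −7p + 2.
Setting these equal: 11p − 5 = −7p + 2 ⇒ 18p = 7 ⇒ p = 7/18, and the value is (11)·(7/18) − 5 = -13/18.
For the column player: with q = P(C1), equating U's and D's payoffs gives 11q − 5 = −7q + 2 ⇒ q = 7/18.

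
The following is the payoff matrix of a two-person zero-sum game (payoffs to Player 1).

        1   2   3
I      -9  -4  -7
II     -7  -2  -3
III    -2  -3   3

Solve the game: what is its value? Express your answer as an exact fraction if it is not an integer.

-17/6

Row minima: I → -9, II → -7, III → -3; maximin = -3.
Column maxima: 1 → -2, 2 → -2, 3 → 3; minimax = -2.
-3 ≠ -2, so there is no saddle point; optimal play is mixed.
I is strictly dominated by II, so Player 1 never plays it.
3 is strictly dominated by 1 (it gives Player 1 strictly more in every row), so Player 2 never plays it.
On the remaining 2×2 (II, III vs 1, 2):
Let Player 1 play II with probability p. Expected payoff against 1: (-7)p + (-2)(1−p) = −5p − 2; against 2: (-2)p + (-3)(1−p) = p − 3.
Setting these equal: −5p − 2 = p − 3 ⇒ −6p = -1 ⇒ p = 1/6, and the value is (-5)·(1/6) − 2 = -17/6.
For Player 2: with q = P(1), equating II's and III's payoffs gives −5q − 2 = q − 3 ⇒ q = 1/6.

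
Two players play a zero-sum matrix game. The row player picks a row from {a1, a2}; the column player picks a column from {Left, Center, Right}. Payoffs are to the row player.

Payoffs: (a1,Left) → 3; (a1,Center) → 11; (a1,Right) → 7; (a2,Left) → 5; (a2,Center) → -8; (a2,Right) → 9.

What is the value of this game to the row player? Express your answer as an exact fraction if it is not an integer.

Row minima: a1 → 3, a2 → -8; maximin = 3.
Column maxima: Left → 5, Center → 11, Right → 9; minimax = 5.
3 ≠ 5, so there is no saddle point; optimal play is mixed.
Right is strictly dominated by Left (it gives the row player strictly more in every row), so the column player never plays it.
On the remaining 2×2 (a1, a2 vs Left, Center):
Let the row player play a1 with probability p. Expected payoff against Left: 3p + 5(1−p) = −2p + 5; against Center: 11p + (-8)(1−p) = 19p − 8.
Setting these equal: −2p + 5 = 19p − 8 ⇒ −21p = -13 ⇒ p = 13/21, and the value is (-2)·(13/21) + 5 = 79/21.
For the column player: with q = P(Left), equating a1's and a2's payoffs gives −8q + 11 = 13q − 8 ⇒ q = 19/21.

79/21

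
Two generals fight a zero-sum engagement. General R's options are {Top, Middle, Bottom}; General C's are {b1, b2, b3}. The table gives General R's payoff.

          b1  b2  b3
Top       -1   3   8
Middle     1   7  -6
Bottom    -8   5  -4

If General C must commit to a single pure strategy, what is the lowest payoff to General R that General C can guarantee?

1

Column maxima: b1 → 1, b2 → 7, b3 → 8.
The smallest of these is 1.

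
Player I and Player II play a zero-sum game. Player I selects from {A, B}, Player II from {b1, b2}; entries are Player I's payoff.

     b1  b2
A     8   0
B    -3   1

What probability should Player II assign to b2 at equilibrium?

Row minima: A → 0, B → -3; maximin = 0.
Column maxima: b1 → 8, b2 → 1; minimax = 1.
0 ≠ 1, so there is no saddle point; optimal play is mixed.
Let Player I play A with probability p. Expected payoff against b1: 8p + (-3)(1−p) = 11p − 3; against b2: 0p + 1(1−p) = −p + 1.
Setting these equal: 11p − 3 = −p + 1 ⇒ 12p = 4 ⇒ p = 1/3, and the value is (11)·(1/3) − 3 = 2/3.
For Player II: with q = P(b1), equating A's and B's payoffs gives 8q = −4q + 1 ⇒ q = 1/12.

11/12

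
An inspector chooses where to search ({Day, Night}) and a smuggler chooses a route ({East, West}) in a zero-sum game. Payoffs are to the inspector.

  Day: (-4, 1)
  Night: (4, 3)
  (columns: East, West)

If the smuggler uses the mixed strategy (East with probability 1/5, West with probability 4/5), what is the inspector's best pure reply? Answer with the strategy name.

Night

Expected payoff of Day: (1/5)·(-4) + (4/5)·1 = 0.
Expected payoff of Night: (1/5)·4 + (4/5)·3 = 16/5.
The largest is 16/5, so the inspector's best response is Night.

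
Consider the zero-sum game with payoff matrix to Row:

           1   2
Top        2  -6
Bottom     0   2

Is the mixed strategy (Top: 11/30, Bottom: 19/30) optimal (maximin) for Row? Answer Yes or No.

Against 1 this mix gives (11/30)·2 + (19/30)·0 = 11/15.
Against 2 this mix gives (11/30)·(-6) + (19/30)·2 = -14/15.
Column will play 2, holding Row to -14/15. Shifting weight toward the row that does better against 2 would raise this floor (the equalizing mix achieves 2/5 against both 2 and 1), so the proposed strategy is not optimal.

No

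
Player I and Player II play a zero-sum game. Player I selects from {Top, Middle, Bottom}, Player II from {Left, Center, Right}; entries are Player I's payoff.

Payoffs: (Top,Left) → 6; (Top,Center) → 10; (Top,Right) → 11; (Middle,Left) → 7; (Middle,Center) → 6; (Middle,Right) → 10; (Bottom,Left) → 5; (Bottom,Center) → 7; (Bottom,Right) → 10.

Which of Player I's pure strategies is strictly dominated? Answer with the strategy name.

Top gives a strictly higher payoff than Bottom against every column: 6 > 5, 10 > 7, 11 > 10.
So Bottom is strictly dominated and Player I never plays it.

Bottom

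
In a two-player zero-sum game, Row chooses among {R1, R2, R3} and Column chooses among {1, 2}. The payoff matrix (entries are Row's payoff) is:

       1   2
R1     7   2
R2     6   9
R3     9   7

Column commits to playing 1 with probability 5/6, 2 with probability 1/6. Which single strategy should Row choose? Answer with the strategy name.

Expected payoff of R1: (5/6)·7 + (1/6)·2 = 37/6.
Expected payoff of R2: (5/6)·6 + (1/6)·9 = 13/2.
Expected payoff of R3: (5/6)·9 + (1/6)·7 = 26/3.
The largest is 26/3, so Row's best response is R3.

R3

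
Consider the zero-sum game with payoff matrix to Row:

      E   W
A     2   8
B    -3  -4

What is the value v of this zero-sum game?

2

Row minima: A → 2, B → -4; maximin = 2.
Column maxima: E → 2, W → 8; minimax = 2.
Since maximin = minimax = 2, there is a saddle point and the value is 2.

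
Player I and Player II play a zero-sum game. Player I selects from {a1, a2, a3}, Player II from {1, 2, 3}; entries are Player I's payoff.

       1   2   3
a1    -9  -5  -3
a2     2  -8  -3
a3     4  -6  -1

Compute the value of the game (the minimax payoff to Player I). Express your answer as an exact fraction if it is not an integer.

-37/7

Row minima: a1 → -9, a2 → -8, a3 → -6; maximin = -6.
Column maxima: 1 → 4, 2 → -5, 3 → -1; minimax = -5.
-6 ≠ -5, so there is no saddle point; optimal play is mixed.
a2 is strictly dominated by a3, so Player I never plays it.
3 is strictly dominated by 2 (it gives Player I strictly more in every row), so Player II never plays it.
On the remaining 2×2 (a1, a3 vs 1, 2):
Let Player I play a1 with probability p. Expected payoff against 1: (-9)p + 4(1−p) = −13p + 4; against 2: (-5)p + (-6)(1−p) = p − 6.
Setting these equal: −13p + 4 = p − 6 ⇒ −14p = -10 ⇒ p = 5/7, and the value is (-13)·(5/7) + 4 = -37/7.
For Player II: with q = P(1), equating a1's and a3's payoffs gives −4q − 5 = 10q − 6 ⇒ q = 1/14.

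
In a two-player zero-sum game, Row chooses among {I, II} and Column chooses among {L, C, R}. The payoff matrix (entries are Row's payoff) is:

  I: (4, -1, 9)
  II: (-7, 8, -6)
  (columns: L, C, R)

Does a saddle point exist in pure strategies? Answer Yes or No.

Row minima: I → -1, II → -7; maximin = -1.
Column maxima: L → 4, C → 8, R → 9; minimax = 4.
-1 ≠ 4, so no pure-strategy equilibrium exists.

No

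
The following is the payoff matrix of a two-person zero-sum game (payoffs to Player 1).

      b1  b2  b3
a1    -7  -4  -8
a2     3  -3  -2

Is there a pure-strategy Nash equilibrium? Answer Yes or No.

Yes

Row minima: a1 → -8, a2 → -3; maximin = -3.
Column maxima: b1 → 3, b2 → -3, b3 → -2; minimax = -3.
maximin = minimax = -3, so a saddle point exists.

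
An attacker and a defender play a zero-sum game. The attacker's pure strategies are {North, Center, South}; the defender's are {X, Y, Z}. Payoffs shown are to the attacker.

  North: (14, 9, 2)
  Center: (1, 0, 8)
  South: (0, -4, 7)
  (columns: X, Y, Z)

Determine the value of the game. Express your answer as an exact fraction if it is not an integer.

Row minima: North → 2, Center → 0, South → -4; maximin = 2.
Column maxima: X → 14, Y → 9, Z → 8; minimax = 8.
2 ≠ 8, so there is no saddle point; optimal play is mixed.
South is strictly dominated by Center, so the attacker never plays it.
X is strictly dominated by Y (it gives the attacker strictly more in every row), so the defender never plays it.
On the remaining 2×2 (North, Center vs Y, Z):
Let the attacker play North with probability p. Expected payoff against Y: 9p + 0(1−p) = 9p; against Z: 2p + 8(1−p) = −6p + 8.
Setting these equal: 9p = −6p + 8 ⇒ 15p = 8 ⇒ p = 8/15, and the value is (9)·(8/15) = 24/5.
For the defender: with q = P(Y), equating North's and Center's payoffs gives 7q + 2 = −8q + 8 ⇒ q = 2/5.

24/5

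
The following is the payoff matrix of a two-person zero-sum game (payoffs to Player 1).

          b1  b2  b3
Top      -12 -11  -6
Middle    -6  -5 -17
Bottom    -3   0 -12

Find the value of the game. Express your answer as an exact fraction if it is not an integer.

Row minima: Top → -12, Middle → -17, Bottom → -12; maximin = -12.
Column maxima: b1 → -3, b2 → 0, b3 → -6; minimax = -6.
-12 ≠ -6, so there is no saddle point; optimal play is mixed.
Middle is strictly dominated by Bottom, so Player 1 never plays it.
b2 is strictly dominated by b1 (it gives Player 1 strictly more in every row), so Player 2 never plays it.
On the remaining 2×2 (Top, Bottom vs b1, b3):
Let Player 1 play Top with probability p. Expected payoff against b1: (-12)p + (-3)(1−p) = −9p − 3; against b3: (-6)p + (-12)(1−p) = 6p − 12.
Setting these equal: −9p − 3 = 6p − 12 ⇒ −15p = -9 ⇒ p = 3/5, and the value is (-9)·(3/5) − 3 = -42/5.
For Player 2: with q = P(b1), equating Top's and Bottom's payoffs gives −6q − 6 = 9q − 12 ⇒ q = 2/5.

-42/5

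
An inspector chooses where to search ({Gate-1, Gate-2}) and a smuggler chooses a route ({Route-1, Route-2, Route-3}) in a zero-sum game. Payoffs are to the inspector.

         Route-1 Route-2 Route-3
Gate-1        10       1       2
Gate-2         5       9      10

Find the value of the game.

85/13

Row minima: Gate-1 → 1, Gate-2 → 5; maximin = 5.
Column maxima: Route-1 → 10, Route-2 → 9, Route-3 → 10; minimax = 9.
5 ≠ 9, so there is no saddle point; optimal play is mixed.
Route-3 is strictly dominated by Route-2 (it gives the inspector strictly more in every row), so the smuggler never plays it.
On the remaining 2×2 (Gate-1, Gate-2 vs Route-1, Route-2):
Let the inspector play Gate-1 with probability p. Expected payoff against Route-1: 10p + 5(1−p) = 5p + 5; against Route-2: 1p + 9(1−p) = −8p + 9.
Setting these equal: 5p + 5 = −8p + 9 ⇒ 13p = 4 ⇒ p = 4/13, and the value is (5)·(4/13) + 5 = 85/13.
For the smuggler: with q = P(Route-1), equating Gate-1's and Gate-2's payoffs gives 9q + 1 = −4q + 9 ⇒ q = 8/13.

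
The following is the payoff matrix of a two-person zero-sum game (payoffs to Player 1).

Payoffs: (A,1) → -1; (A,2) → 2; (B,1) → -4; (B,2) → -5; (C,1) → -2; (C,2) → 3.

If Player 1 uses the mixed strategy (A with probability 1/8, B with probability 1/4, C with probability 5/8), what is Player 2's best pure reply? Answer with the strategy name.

1

If Player 2 plays 1, Player 1's expected payoff is (1/8)·(-1) + (1/4)·(-4) + (5/8)·(-2) = -19/8.
If Player 2 plays 2, Player 1's expected payoff is (1/8)·2 + (1/4)·(-5) + (5/8)·3 = 7/8.
Player 2 minimizes Player 1's payoff; the smallest is -19/8, so the best response is 1.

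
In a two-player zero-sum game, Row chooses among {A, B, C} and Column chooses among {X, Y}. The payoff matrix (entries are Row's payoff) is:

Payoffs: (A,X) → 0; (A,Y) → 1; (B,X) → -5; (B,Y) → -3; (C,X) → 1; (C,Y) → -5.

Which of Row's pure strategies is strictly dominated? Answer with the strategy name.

A gives a strictly higher payoff than B against every column: 0 > -5, 1 > -3.
So B is strictly dominated and Row never plays it.

B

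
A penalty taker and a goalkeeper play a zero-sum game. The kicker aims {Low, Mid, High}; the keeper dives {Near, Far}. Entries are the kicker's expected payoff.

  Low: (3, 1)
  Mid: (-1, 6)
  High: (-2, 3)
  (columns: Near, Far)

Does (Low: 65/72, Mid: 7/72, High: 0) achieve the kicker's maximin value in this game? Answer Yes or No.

No

Against Near this mix gives (65/72)·3 + (7/72)·(-1) = 47/18.
Against Far this mix gives (65/72)·1 + (7/72)·6 = 107/72.
The keeper will play Far, holding the kicker to 107/72. Shifting weight toward the row that does better against Far would raise this floor (the equalizing mix achieves 19/9 against both Far and Near), so the proposed strategy is not optimal.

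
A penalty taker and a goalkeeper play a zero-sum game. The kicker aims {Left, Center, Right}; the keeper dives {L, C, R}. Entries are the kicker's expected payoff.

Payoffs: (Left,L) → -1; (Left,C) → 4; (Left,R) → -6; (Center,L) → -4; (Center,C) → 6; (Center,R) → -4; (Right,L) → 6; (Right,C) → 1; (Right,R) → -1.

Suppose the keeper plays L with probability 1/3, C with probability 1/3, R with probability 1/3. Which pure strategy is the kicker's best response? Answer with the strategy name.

Right

Expected payoff of Left: (1/3)·(-1) + (1/3)·4 + (1/3)·(-6) = -1.
Expected payoff of Center: (1/3)·(-4) + (1/3)·6 + (1/3)·(-4) = -2/3.
Expected payoff of Right: (1/3)·6 + (1/3)·1 + (1/3)·(-1) = 2.
The largest is 2, so the kicker's best response is Right.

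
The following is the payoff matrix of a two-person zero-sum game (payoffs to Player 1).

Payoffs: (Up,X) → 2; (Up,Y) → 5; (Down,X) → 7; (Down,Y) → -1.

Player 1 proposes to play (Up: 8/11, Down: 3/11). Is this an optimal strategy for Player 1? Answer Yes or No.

Against X this mix gives (8/11)·2 + (3/11)·7 = 37/11.
Against Y this mix gives (8/11)·5 + (3/11)·(-1) = 37/11.
All of Player 2's active replies (X, Y) yield 37/11, and no column does worse for Player 1. The mix makes Player 2 indifferent and guarantees 37/11, so it is optimal.

Yes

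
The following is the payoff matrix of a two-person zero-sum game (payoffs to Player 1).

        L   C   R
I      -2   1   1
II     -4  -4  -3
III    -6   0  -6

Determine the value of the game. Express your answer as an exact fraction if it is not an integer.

Row minima: I → -2, II → -4, III → -6; maximin = -2.
Column maxima: L → -2, C → 1, R → 1; minimax = -2.
Since maximin = minimax = -2, there is a saddle point and the value is -2.

-2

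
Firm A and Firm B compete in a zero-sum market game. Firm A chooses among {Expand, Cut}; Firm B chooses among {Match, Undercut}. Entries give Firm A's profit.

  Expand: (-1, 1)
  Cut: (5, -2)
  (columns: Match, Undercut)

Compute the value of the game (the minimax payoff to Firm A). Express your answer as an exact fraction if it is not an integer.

Row minima: Expand → -1, Cut → -2; maximin = -1.
Column maxima: Match → 5, Undercut → 1; minimax = 1.
-1 ≠ 1, so there is no saddle point; optimal play is mixed.
Let Firm A play Expand with probability p. Expected payoff against Match: (-1)p + 5(1−p) = −6p + 5; against Undercut: 1p + (-2)(1−p) = 3p − 2.
Setting these equal: −6p + 5 = 3p − 2 ⇒ −9p = -7 ⇒ p = 7/9, and the value is (-6)·(7/9) + 5 = 1/3.
For Firm B: with q = P(Match), equating Expand's and Cut's payoffs gives −2q + 1 = 7q − 2 ⇒ q = 1/3.

1/3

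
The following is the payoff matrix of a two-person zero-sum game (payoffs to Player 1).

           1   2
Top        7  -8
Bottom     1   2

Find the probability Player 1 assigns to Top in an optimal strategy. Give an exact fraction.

1/16

Row minima: Top → -8, Bottom → 1; maximin = 1.
Column maxima: 1 → 7, 2 → 2; minimax = 2.
1 ≠ 2, so there is no saddle point; optimal play is mixed.
Let Player 1 play Top with probability p. Expected payoff against 1: 7p + 1(1−p) = 6p + 1; against 2: (-8)p + 2(1−p) = −10p + 2.
Setting these equal: 6p + 1 = −10p + 2 ⇒ 16p = 1 ⇒ p = 1/16, and the value is (6)·(1/16) + 1 = 11/8.
For Player 2: with q = P(1), equating Top's and Bottom's payoffs gives 15q − 8 = −q + 2 ⇒ q = 5/8.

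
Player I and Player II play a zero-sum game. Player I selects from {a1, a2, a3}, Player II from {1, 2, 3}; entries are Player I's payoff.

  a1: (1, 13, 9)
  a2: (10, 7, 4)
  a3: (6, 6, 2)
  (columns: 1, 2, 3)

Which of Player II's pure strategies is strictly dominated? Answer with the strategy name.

3 holds Player I's payoff strictly below 2 in every row: 9 < 13, 4 < 7, 2 < 6.
So 2 is strictly dominated for Player II.

2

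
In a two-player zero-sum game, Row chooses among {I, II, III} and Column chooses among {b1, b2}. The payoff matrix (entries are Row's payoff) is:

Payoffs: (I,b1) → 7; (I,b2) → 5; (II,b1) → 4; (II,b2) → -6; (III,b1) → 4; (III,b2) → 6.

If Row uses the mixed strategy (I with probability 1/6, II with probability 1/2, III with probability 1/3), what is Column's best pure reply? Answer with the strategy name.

b2

If Column plays b1, Row's expected payoff is (1/6)·7 + (1/2)·4 + (1/3)·4 = 9/2.
If Column plays b2, Row's expected payoff is (1/6)·5 + (1/2)·(-6) + (1/3)·6 = -1/6.
Column minimizes Row's payoff; the smallest is -1/6, so the best response is b2.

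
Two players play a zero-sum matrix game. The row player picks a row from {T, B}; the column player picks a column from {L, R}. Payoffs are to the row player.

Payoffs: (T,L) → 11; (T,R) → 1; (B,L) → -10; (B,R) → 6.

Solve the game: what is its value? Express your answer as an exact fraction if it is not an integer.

38/13

Row minima: T → 1, B → -10; maximin = 1.
Column maxima: L → 11, R → 6; minimax = 6.
1 ≠ 6, so there is no saddle point; optimal play is mixed.
Let the row player play T with probability p. Expected payoff against L: 11p + (-10)(1−p) = 21p − 10; against R: 1p + 6(1−p) = −5p + 6.
Setting these equal: 21p − 10 = −5p + 6 ⇒ 26p = 16 ⇒ p = 8/13, and the value is (21)·(8/13) − 10 = 38/13.
For the column player: with q = P(L), equating T's and B's payoffs gives 10q + 1 = −16q + 6 ⇒ q = 5/26.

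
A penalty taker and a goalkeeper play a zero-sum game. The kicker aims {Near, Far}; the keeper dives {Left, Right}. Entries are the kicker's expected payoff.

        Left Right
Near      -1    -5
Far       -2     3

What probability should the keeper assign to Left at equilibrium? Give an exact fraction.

Row minima: Near → -5, Far → -2; maximin = -2.
Column maxima: Left → -1, Right → 3; minimax = -1.
-2 ≠ -1, so there is no saddle point; optimal play is mixed.
Let the kicker play Near with probability p. Expected payoff against Left: (-1)p + (-2)(1−p) = p − 2; against Right: (-5)p + 3(1−p) = −8p + 3.
Setting these equal: p − 2 = −8p + 3 ⇒ 9p = 5 ⇒ p = 5/9, and the value is (1)·(5/9) − 2 = -13/9.
For the keeper: with q = P(Left), equating Near's and Far's payoffs gives 4q − 5 = −5q + 3 ⇒ q = 8/9.

8/9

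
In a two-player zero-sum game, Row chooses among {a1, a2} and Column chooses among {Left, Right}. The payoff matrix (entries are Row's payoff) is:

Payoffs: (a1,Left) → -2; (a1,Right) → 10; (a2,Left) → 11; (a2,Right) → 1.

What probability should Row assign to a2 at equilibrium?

6/11

Row minima: a1 → -2, a2 → 1; maximin = 1.
Column maxima: Left → 11, Right → 10; minimax = 10.
1 ≠ 10, so there is no saddle point; optimal play is mixed.
Let Row play a1 with probability p. Expected payoff against Left: (-2)p + 11(1−p) = −13p + 11; against Right: 10p + 1(1−p) = 9p + 1.
Setting these equal: −13p + 11 = 9p + 1 ⇒ −22p = -10 ⇒ p = 5/11, and the value is (-13)·(5/11) + 11 = 56/11.
For Column: with q = P(Left), equating a1's and a2's payoffs gives −12q + 10 = 10q + 1 ⇒ q = 9/22.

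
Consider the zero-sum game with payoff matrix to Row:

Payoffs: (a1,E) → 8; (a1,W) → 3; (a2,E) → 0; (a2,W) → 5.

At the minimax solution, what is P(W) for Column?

Row minima: a1 → 3, a2 → 0; maximin = 3.
Column maxima: E → 8, W → 5; minimax = 5.
3 ≠ 5, so there is no saddle point; optimal play is mixed.
Let Row play a1 with probability p. Expected payoff against E: 8p + 0(1−p) = 8p; against W: 3p + 5(1−p) = −2p + 5.
Setting these equal: 8p = −2p + 5 ⇒ 10p = 5 ⇒ p = 1/2, and the value is (8)·(1/2) = 4.
For Column: with q = P(E), equating a1's and a2's payoffs gives 5q + 3 = −5q + 5 ⇒ q = 1/5.

4/5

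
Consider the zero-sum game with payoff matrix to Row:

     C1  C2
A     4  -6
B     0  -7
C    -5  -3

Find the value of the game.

Row minima: A → -6, B → -7, C → -5; maximin = -5.
Column maxima: C1 → 4, C2 → -3; minimax = -3.
-5 ≠ -3, so there is no saddle point; optimal play is mixed.
B is strictly dominated by A, so Row never plays it.
On the remaining 2×2 (A, C vs C1, C2):
Let Row play A with probability p. Expected payoff against C1: 4p + (-5)(1−p) = 9p − 5; against C2: (-6)p + (-3)(1−p) = −3p − 3.
Setting these equal: 9p − 5 = −3p − 3 ⇒ 12p = 2 ⇒ p = 1/6, and the value is (9)·(1/6) − 5 = -7/2.
For Column: with q = P(C1), equating A's and C's payoffs gives 10q − 6 = −2q − 3 ⇒ q = 1/4.

-7/2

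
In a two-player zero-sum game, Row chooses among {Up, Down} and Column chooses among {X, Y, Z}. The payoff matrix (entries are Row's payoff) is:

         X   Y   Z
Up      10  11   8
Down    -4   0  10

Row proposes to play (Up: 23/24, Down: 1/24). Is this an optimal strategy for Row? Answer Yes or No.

No

Against X this mix gives (23/24)·10 + (1/24)·(-4) = 113/12.
Against Y this mix gives (23/24)·11 + (1/24)·0 = 253/24.
Against Z this mix gives (23/24)·8 + (1/24)·10 = 97/12.
Column will play Z, holding Row to 97/12. Shifting weight toward the row that does better against Z would raise this floor (the equalizing mix achieves 33/4 against both Z and X), so the proposed strategy is not optimal.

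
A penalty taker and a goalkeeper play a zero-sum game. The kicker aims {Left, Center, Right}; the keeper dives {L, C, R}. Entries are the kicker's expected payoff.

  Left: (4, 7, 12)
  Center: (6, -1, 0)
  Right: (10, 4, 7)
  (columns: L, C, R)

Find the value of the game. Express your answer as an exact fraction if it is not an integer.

6

Row minima: Left → 4, Center → -1, Right → 4; maximin = 4.
Column maxima: L → 10, C → 7, R → 12; minimax = 7.
4 ≠ 7, so there is no saddle point; optimal play is mixed.
Center is strictly dominated by Right, so the kicker never plays it.
R is strictly dominated by C (it gives the kicker strictly more in every row), so the keeper never plays it.
On the remaining 2×2 (Left, Right vs L, C):
Let the kicker play Left with probability p. Expected payoff against L: 4p + 10(1−p) = −6p + 10; against C: 7p + 4(1−p) = 3p + 4.
Setting these equal: −6p + 10 = 3p + 4 ⇒ −9p = -6 ⇒ p = 2/3, and the value is (-6)·(2/3) + 10 = 6.
For the keeper: with q = P(L), equating Left's and Right's payoffs gives −3q + 7 = 6q + 4 ⇒ q = 1/3.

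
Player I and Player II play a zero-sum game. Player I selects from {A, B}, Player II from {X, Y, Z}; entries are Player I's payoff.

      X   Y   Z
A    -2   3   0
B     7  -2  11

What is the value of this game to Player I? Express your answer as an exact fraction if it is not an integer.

17/14

Row minima: A → -2, B → -2; maximin = -2.
Column maxima: X → 7, Y → 3, Z → 11; minimax = 3.
-2 ≠ 3, so there is no saddle point; optimal play is mixed.
Z is strictly dominated by X (it gives Player I strictly more in every row), so Player II never plays it.
On the remaining 2×2 (A, B vs X, Y):
Let Player I play A with probability p. Expected payoff against X: (-2)p + 7(1−p) = −9p + 7; against Y: 3p + (-2)(1−p) = 5p − 2.
Setting these equal: −9p + 7 = 5p − 2 ⇒ −14p = -9 ⇒ p = 9/14, and the value is (-9)·(9/14) + 7 = 17/14.
For Player II: with q = P(X), equating A's and B's payoffs gives −5q + 3 = 9q − 2 ⇒ q = 5/14.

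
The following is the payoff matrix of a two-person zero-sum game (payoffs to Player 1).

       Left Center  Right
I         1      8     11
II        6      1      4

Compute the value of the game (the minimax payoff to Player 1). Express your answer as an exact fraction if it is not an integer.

47/12

Row minima: I → 1, II → 1; maximin = 1.
Column maxima: Left → 6, Center → 8, Right → 11; minimax = 6.
1 ≠ 6, so there is no saddle point; optimal play is mixed.
Right is strictly dominated by Center (it gives Player 1 strictly more in every row), so Player 2 never plays it.
On the remaining 2×2 (I, II vs Left, Center):
Let Player 1 play I with probability p. Expected payoff against Left: 1p + 6(1−p) = −5p + 6; against Center: 8p + 1(1−p) = 7p + 1.
Setting these equal: −5p + 6 = 7p + 1 ⇒ −12p = -5 ⇒ p = 5/12, and the value is (-5)·(5/12) + 6 = 47/12.
For Player 2: with q = P(Left), equating I's and II's payoffs gives −7q + 8 = 5q + 1 ⇒ q = 7/12.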